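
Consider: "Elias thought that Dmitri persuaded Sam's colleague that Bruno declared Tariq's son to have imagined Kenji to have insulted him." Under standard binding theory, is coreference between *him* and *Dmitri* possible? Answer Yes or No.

Yes

*Dmitri* is an R-expression; Principle C requires it to be free (not bound by any c-commanding expression).
— him: object of the clause headed by 'insulted'; the pronoun does not c-command the R-expression — coreference allowed.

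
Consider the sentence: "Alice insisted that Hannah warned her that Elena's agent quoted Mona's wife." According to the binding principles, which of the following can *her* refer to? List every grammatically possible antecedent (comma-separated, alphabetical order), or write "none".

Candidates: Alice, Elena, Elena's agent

*her* is a pronoun; Principle B requires it to be free in its binding domain — the clause headed by 'warned'.
— Alice: subject of the matrix clause; c-commands the pronoun but lies outside its binding domain — allowed.
— Elena: possessor inside the subject DP of the clause headed by 'quoted'; is c-commanded by the pronoun; coreference would bind this R-expression — blocked (Principle C).
— Elena's agent: subject of the clause headed by 'quoted'; is c-commanded by the pronoun; coreference would bind this R-expression — blocked (Principle C).

Alice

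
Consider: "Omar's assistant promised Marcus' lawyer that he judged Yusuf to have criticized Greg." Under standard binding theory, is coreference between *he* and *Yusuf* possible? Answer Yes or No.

No

*Yusuf* is an R-expression; Principle C requires it to be free (not bound by any c-commanding expression).
— he: subject of the clause headed by 'judged'; the pronoun c-commands the R-expression — coreference blocked (Principle C).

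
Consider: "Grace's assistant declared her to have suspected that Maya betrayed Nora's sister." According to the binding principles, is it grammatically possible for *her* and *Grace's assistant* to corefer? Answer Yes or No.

No

*her* is a pronoun; Principle B requires it to be free in its binding domain — the matrix clause.
— Grace's assistant: subject of the matrix clause; c-commands the pronoun within its binding domain — blocked (Principle B).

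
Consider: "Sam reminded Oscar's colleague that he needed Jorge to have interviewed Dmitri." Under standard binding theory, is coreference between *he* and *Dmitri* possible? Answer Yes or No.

No

*Dmitri* is an R-expression; Principle C requires it to be free (not bound by any c-commanding expression).
— he: subject of the clause headed by 'needed'; the pronoun c-commands the R-expression — coreference blocked (Principle C).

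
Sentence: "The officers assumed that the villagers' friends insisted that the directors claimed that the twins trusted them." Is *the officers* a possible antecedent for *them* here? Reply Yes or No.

*them* is a pronoun; Principle B requires it to be free in its binding domain — the clause headed by 'trusted'.
— the officers: subject of the matrix clause; c-commands the pronoun but lies outside its binding domain — allowed.

Yes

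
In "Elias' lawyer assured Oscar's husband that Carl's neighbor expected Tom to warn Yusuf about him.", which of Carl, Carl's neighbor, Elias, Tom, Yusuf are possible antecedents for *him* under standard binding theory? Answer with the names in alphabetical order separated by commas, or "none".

Carl, Carl's neighbor, Elias

*him* is a pronoun; Principle B requires it to be free in its binding domain — the clause headed by 'warn'.
— Carl: possessor inside the subject DP of the clause headed by 'expected'; does not c-command the pronoun — Principle B does not apply; allowed.
— Carl's neighbor: subject of the clause headed by 'expected'; c-commands the pronoun but lies outside its binding domain — allowed.
— Elias: possessor inside the subject DP of the matrix clause; does not c-command the pronoun — Principle B does not apply; allowed.
— Tom: subject of the clause headed by 'warn'; c-commands the pronoun within its binding domain — blocked (Principle B).
— Yusuf: object of the clause headed by 'warn'; c-commands the pronoun within its binding domain — blocked (Principle B).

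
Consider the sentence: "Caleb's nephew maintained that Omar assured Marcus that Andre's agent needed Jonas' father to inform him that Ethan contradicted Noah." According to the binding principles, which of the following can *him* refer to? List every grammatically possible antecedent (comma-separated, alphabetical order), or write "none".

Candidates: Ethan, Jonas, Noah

Jonas

*him* is a pronoun; Principle B requires it to be free in its binding domain — the clause headed by 'inform'.
— Ethan: subject of the clause headed by 'contradicted'; is c-commanded by the pronoun; coreference would bind this R-expression — blocked (Principle C).
— Jonas: possessor inside the subject DP of the clause headed by 'inform'; does not c-command the pronoun — Principle B does not apply; allowed.
— Noah: object of the clause headed by 'contradicted'; is c-commanded by the pronoun; coreference would bind this R-expression — blocked (Principle C).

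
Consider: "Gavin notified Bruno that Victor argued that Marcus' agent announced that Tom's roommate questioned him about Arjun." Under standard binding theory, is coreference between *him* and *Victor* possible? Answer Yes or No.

*Victor* is an R-expression; Principle C requires it to be free (not bound by any c-commanding expression).
— him: object of the clause headed by 'questioned'; the pronoun does not c-command the R-expression — coreference allowed.

Yes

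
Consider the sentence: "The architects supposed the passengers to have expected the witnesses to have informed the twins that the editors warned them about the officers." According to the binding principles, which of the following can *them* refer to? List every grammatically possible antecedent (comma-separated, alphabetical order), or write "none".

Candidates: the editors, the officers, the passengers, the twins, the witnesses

*them* is a pronoun; Principle B requires it to be free in its binding domain — the clause headed by 'warned'.
— the editors: subject of the clause headed by 'warned'; c-commands the pronoun within its binding domain — blocked (Principle B).
— the officers: second object of the clause headed by 'warned'; is c-commanded by the pronoun; coreference would bind this R-expression — blocked (Principle C).
— the passengers: subject of the clause headed by 'expected'; c-commands the pronoun but lies outside its binding domain — allowed.
— the twins: object of the clause headed by 'informed'; c-commands the pronoun but lies outside its binding domain — allowed.
— the witnesses: subject of the clause headed by 'informed'; c-commands the pronoun but lies outside its binding domain — allowed.

the passengers, the twins, the witnesses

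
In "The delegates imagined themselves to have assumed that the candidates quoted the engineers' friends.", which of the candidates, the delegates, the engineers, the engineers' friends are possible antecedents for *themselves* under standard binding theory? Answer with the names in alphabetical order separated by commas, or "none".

*themselves* is a reflexive; Principle A requires it to be bound within its binding domain — the matrix clause.
— the candidates: subject of the clause headed by 'quoted'; does not c-command the reflexive — cannot bind it (Principle A).
— the delegates: subject of the matrix clause; c-commands the reflexive within its binding domain — allowed (Principle A).
— the engineers: possessor inside the object DP of the clause headed by 'quoted'; does not c-command the reflexive — cannot bind it (Principle A).
— the engineers' friends: object of the clause headed by 'quoted'; does not c-command the reflexive — cannot bind it (Principle A).

the delegates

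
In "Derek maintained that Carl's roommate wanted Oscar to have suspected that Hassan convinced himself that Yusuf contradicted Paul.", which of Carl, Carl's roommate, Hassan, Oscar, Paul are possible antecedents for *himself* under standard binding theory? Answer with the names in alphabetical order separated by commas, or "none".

*himself* is a reflexive; Principle A requires it to be bound within its binding domain — the clause headed by 'convinced'.
— Carl: possessor inside the subject DP of the clause headed by 'wanted'; does not c-command the reflexive — cannot bind it (Principle A).
— Carl's roommate: subject of the clause headed by 'wanted'; c-commands the reflexive but lies outside its binding domain — cannot bind it (Principle A).
— Hassan: subject of the clause headed by 'convinced'; c-commands the reflexive within its binding domain — allowed (Principle A).
— Oscar: subject of the clause headed by 'suspected'; c-commands the reflexive but lies outside its binding domain — cannot bind it (Principle A).
— Paul: object of the clause headed by 'contradicted'; does not c-command the reflexive — cannot bind it (Principle A).

Hassan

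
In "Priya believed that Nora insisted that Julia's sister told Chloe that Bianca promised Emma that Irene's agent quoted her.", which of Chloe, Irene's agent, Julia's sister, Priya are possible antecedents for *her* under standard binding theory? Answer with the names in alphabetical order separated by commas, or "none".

*her* is a pronoun; Principle B requires it to be free in its binding domain — the clause headed by 'quoted'.
— Chloe: object of the clause headed by 'told'; c-commands the pronoun but lies outside its binding domain — allowed.
— Irene's agent: subject of the clause headed by 'quoted'; c-commands the pronoun within its binding domain — blocked (Principle B).
— Julia's sister: subject of the clause headed by 'told'; c-commands the pronoun but lies outside its binding domain — allowed.
— Priya: subject of the matrix clause; c-commands the pronoun but lies outside its binding domain — allowed.

Chloe, Julia's sister, Priya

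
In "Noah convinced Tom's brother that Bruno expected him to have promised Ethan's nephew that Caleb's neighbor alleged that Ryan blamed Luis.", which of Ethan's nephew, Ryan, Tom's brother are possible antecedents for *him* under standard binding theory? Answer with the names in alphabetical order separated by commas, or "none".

*him* is a pronoun; Principle B requires it to be free in its binding domain — the clause headed by 'expected'.
— Ethan's nephew: object of the clause headed by 'promised'; is c-commanded by the pronoun; coreference would bind this R-expression — blocked (Principle C).
— Ryan: subject of the clause headed by 'blamed'; is c-commanded by the pronoun; coreference would bind this R-expression — blocked (Principle C).
— Tom's brother: object of the matrix clause; c-commands the pronoun but lies outside its binding domain — allowed.

Tom's brother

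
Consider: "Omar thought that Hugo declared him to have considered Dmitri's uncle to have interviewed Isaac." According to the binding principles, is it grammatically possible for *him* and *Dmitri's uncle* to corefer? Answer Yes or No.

No

*him* is a pronoun; Principle B requires it to be free in its binding domain — the clause headed by 'declared'.
— Dmitri's uncle: subject of the clause headed by 'interviewed'; is c-commanded by the pronoun; coreference would bind this R-expression — blocked (Principle C).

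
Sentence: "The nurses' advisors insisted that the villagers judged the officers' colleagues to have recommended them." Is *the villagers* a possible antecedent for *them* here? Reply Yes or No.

Yes

*them* is a pronoun; Principle B requires it to be free in its binding domain — the clause headed by 'recommended'.
— the villagers: subject of the clause headed by 'judged'; c-commands the pronoun but lies outside its binding domain — allowed.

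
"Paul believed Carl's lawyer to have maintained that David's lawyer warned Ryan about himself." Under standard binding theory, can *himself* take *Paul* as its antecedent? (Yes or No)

*himself* is a reflexive; Principle A requires it to be bound within its binding domain — the clause headed by 'warned'.
— Paul: subject of the matrix clause; c-commands the reflexive but lies outside its binding domain — cannot bind it (Principle A).

No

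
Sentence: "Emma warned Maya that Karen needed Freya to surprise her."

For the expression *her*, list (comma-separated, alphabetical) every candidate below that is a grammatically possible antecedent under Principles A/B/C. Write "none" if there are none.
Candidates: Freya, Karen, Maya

Karen, Maya

*her* is a pronoun; Principle B requires it to be free in its binding domain — the clause headed by 'surprise'.
— Freya: subject of the clause headed by 'surprise'; c-commands the pronoun within its binding domain — blocked (Principle B).
— Karen: subject of the clause headed by 'needed'; c-commands the pronoun but lies outside its binding domain — allowed.
— Maya: object of the matrix clause; c-commands the pronoun but lies outside its binding domain — allowed.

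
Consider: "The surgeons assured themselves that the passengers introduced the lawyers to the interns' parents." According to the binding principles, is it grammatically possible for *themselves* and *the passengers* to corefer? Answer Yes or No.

No

*themselves* is a reflexive; Principle A requires it to be bound within its binding domain — the matrix clause.
— the passengers: subject of the clause headed by 'introduced'; does not c-command the reflexive — cannot bind it (Principle A).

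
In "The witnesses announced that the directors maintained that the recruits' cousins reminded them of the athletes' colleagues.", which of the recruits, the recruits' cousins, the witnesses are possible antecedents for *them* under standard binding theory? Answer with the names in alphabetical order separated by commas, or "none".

the recruits, the witnesses

*them* is a pronoun; Principle B requires it to be free in its binding domain — the clause headed by 'reminded'.
— the recruits: possessor inside the subject DP of the clause headed by 'reminded'; does not c-command the pronoun — Principle B does not apply; allowed.
— the recruits' cousins: subject of the clause headed by 'reminded'; c-commands the pronoun within its binding domain — blocked (Principle B).
— the witnesses: subject of the matrix clause; c-commands the pronoun but lies outside its binding domain — allowed.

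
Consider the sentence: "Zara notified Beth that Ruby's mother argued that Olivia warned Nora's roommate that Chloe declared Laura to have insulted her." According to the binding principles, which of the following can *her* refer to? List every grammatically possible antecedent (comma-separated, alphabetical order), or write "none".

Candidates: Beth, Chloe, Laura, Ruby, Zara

Beth, Chloe, Ruby, Zara

*her* is a pronoun; Principle B requires it to be free in its binding domain — the clause headed by 'insulted'.
— Beth: object of the matrix clause; c-commands the pronoun but lies outside its binding domain — allowed.
— Chloe: subject of the clause headed by 'declared'; c-commands the pronoun but lies outside its binding domain — allowed.
— Laura: subject of the clause headed by 'insulted'; c-commands the pronoun within its binding domain — blocked (Principle B).
— Ruby: possessor inside the subject DP of the clause headed by 'argued'; does not c-command the pronoun — Principle B does not apply; allowed.
— Zara: subject of the matrix clause; c-commands the pronoun but lies outside its binding domain — allowed.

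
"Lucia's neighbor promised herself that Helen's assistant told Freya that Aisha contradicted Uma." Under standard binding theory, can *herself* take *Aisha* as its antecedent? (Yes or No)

*herself* is a reflexive; Principle A requires it to be bound within its binding domain — the matrix clause.
— Aisha: subject of the clause headed by 'contradicted'; does not c-command the reflexive — cannot bind it (Principle A).

No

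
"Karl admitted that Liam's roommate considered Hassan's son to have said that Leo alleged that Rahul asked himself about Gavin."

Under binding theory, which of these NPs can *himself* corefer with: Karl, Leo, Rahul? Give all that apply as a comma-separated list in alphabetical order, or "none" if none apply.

Rahul

*himself* is a reflexive; Principle A requires it to be bound within its binding domain — the clause headed by 'asked'.
— Karl: subject of the matrix clause; c-commands the reflexive but lies outside its binding domain — cannot bind it (Principle A).
— Leo: subject of the clause headed by 'alleged'; c-commands the reflexive but lies outside its binding domain — cannot bind it (Principle A).
— Rahul: subject of the clause headed by 'asked'; c-commands the reflexive within its binding domain — allowed (Principle A).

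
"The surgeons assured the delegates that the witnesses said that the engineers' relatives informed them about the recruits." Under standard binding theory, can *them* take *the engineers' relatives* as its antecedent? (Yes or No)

*them* is a pronoun; Principle B requires it to be free in its binding domain — the clause headed by 'informed'.
— the engineers' relatives: subject of the clause headed by 'informed'; c-commands the pronoun within its binding domain — blocked (Principle B).

No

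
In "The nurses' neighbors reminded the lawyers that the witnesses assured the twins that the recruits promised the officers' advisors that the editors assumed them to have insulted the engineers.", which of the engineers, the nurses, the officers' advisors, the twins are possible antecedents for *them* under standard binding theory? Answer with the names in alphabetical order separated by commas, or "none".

*them* is a pronoun; Principle B requires it to be free in its binding domain — the clause headed by 'assumed'.
— the engineers: object of the clause headed by 'insulted'; is c-commanded by the pronoun; coreference would bind this R-expression — blocked (Principle C).
— the nurses: possessor inside the subject DP of the matrix clause; does not c-command the pronoun — Principle B does not apply; allowed.
— the officers' advisors: object of the clause headed by 'promised'; c-commands the pronoun but lies outside its binding domain — allowed.
— the twins: object of the clause headed by 'assured'; c-commands the pronoun but lies outside its binding domain — allowed.

the nurses, the officers' advisors, the twins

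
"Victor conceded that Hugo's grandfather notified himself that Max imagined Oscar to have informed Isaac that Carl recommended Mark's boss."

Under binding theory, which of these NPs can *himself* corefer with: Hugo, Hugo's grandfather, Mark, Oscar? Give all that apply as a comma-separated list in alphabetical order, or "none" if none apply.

*himself* is a reflexive; Principle A requires it to be bound within its binding domain — the clause headed by 'notified'.
— Hugo: possessor inside the subject DP of the clause headed by 'notified'; does not c-command the reflexive — cannot bind it (Principle A).
— Hugo's grandfather: subject of the clause headed by 'notified'; c-commands the reflexive within its binding domain — allowed (Principle A).
— Mark: possessor inside the object DP of the clause headed by 'recommended'; does not c-command the reflexive — cannot bind it (Principle A).
— Oscar: subject of the clause headed by 'informed'; does not c-command the reflexive — cannot bind it (Principle A).

Hugo's grandfather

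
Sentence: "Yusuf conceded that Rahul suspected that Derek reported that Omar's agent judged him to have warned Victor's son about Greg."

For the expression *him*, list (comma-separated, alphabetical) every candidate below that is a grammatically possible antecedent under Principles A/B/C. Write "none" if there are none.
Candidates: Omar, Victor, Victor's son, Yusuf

*him* is a pronoun; Principle B requires it to be free in its binding domain — the clause headed by 'judged'.
— Omar: possessor inside the subject DP of the clause headed by 'judged'; does not c-command the pronoun — Principle B does not apply; allowed.
— Victor: possessor inside the object DP of the clause headed by 'warned'; is c-commanded by the pronoun; coreference would bind this R-expression — blocked (Principle C).
— Victor's son: object of the clause headed by 'warned'; is c-commanded by the pronoun; coreference would bind this R-expression — blocked (Principle C).
— Yusuf: subject of the matrix clause; c-commands the pronoun but lies outside its binding domain — allowed.

Omar, Yusuf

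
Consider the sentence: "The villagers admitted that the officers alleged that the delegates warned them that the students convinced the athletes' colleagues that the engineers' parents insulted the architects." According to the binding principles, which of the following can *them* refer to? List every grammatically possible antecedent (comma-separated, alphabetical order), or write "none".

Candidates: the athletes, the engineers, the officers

the officers

*them* is a pronoun; Principle B requires it to be free in its binding domain — the clause headed by 'warned'.
— the athletes: possessor inside the object DP of the clause headed by 'convinced'; is c-commanded by the pronoun; coreference would bind this R-expression — blocked (Principle C).
— the engineers: possessor inside the subject DP of the clause headed by 'insulted'; is c-commanded by the pronoun; coreference would bind this R-expression — blocked (Principle C).
— the officers: subject of the clause headed by 'alleged'; c-commands the pronoun but lies outside its binding domain — allowed.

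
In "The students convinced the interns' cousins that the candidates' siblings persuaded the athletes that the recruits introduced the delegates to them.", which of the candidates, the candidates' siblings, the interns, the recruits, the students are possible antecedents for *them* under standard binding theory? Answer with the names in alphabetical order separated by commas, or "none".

*them* is a pronoun; Principle B requires it to be free in its binding domain — the clause headed by 'introduced'.
— the candidates: possessor inside the subject DP of the clause headed by 'persuaded'; does not c-command the pronoun — Principle B does not apply; allowed.
— the candidates' siblings: subject of the clause headed by 'persuaded'; c-commands the pronoun but lies outside its binding domain — allowed.
— the interns: possessor inside the object DP of the matrix clause; does not c-command the pronoun — Principle B does not apply; allowed.
— the recruits: subject of the clause headed by 'introduced'; c-commands the pronoun within its binding domain — blocked (Principle B).
— the students: subject of the matrix clause; c-commands the pronoun but lies outside its binding domain — allowed.

the candidates, the candidates' siblings, the interns, the students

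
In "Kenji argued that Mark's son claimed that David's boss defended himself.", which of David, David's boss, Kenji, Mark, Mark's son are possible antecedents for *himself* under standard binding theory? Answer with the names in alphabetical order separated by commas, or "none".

*himself* is a reflexive; Principle A requires it to be bound within its binding domain — the clause headed by 'defended'.
— David: possessor inside the subject DP of the clause headed by 'defended'; does not c-command the reflexive — cannot bind it (Principle A).
— David's boss: subject of the clause headed by 'defended'; c-commands the reflexive within its binding domain — allowed (Principle A).
— Kenji: subject of the matrix clause; c-commands the reflexive but lies outside its binding domain — cannot bind it (Principle A).
— Mark: possessor inside the subject DP of the clause headed by 'claimed'; does not c-command the reflexive — cannot bind it (Principle A).
— Mark's son: subject of the clause headed by 'claimed'; c-commands the reflexive but lies outside its binding domain — cannot bind it (Principle A).

David's boss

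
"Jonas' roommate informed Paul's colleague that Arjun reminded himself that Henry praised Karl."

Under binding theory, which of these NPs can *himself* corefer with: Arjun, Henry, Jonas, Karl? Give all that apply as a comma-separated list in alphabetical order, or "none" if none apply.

*himself* is a reflexive; Principle A requires it to be bound within its binding domain — the clause headed by 'reminded'.
— Arjun: subject of the clause headed by 'reminded'; c-commands the reflexive within its binding domain — allowed (Principle A).
— Henry: subject of the clause headed by 'praised'; does not c-command the reflexive — cannot bind it (Principle A).
— Jonas: possessor inside the subject DP of the matrix clause; does not c-command the reflexive — cannot bind it (Principle A).
— Karl: object of the clause headed by 'praised'; does not c-command the reflexive — cannot bind it (Principle A).

Arjun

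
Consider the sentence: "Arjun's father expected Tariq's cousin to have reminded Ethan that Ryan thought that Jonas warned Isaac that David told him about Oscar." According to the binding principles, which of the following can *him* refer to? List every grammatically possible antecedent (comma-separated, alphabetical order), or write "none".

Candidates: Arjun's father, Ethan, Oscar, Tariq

Arjun's father, Ethan, Tariq

*him* is a pronoun; Principle B requires it to be free in its binding domain — the clause headed by 'told'.
— Arjun's father: subject of the matrix clause; c-commands the pronoun but lies outside its binding domain — allowed.
— Ethan: object of the clause headed by 'reminded'; c-commands the pronoun but lies outside its binding domain — allowed.
— Oscar: second object of the clause headed by 'told'; is c-commanded by the pronoun; coreference would bind this R-expression — blocked (Principle C).
— Tariq: possessor inside the subject DP of the clause headed by 'reminded'; does not c-command the pronoun — Principle B does not apply; allowed.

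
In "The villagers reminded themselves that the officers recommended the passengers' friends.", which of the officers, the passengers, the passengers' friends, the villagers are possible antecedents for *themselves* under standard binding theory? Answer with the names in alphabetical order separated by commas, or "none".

the villagers

*themselves* is a reflexive; Principle A requires it to be bound within its binding domain — the matrix clause.
— the officers: subject of the clause headed by 'recommended'; does not c-command the reflexive — cannot bind it (Principle A).
— the passengers: possessor inside the object DP of the clause headed by 'recommended'; does not c-command the reflexive — cannot bind it (Principle A).
— the passengers' friends: object of the clause headed by 'recommended'; does not c-command the reflexive — cannot bind it (Principle A).
— the villagers: subject of the matrix clause; c-commands the reflexive within its binding domain — allowed (Principle A).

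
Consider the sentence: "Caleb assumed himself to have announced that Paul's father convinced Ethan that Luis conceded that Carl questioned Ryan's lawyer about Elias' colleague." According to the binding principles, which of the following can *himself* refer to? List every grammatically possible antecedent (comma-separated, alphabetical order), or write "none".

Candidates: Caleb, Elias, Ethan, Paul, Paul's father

Caleb

*himself* is a reflexive; Principle A requires it to be bound within its binding domain — the matrix clause.
— Caleb: subject of the matrix clause; c-commands the reflexive within its binding domain — allowed (Principle A).
— Elias: possessor inside the second object DP of the clause headed by 'questioned'; does not c-command the reflexive — cannot bind it (Principle A).
— Ethan: object of the clause headed by 'convinced'; does not c-command the reflexive — cannot bind it (Principle A).
— Paul: possessor inside the subject DP of the clause headed by 'convinced'; does not c-command the reflexive — cannot bind it (Principle A).
— Paul's father: subject of the clause headed by 'convinced'; does not c-command the reflexive — cannot bind it (Principle A).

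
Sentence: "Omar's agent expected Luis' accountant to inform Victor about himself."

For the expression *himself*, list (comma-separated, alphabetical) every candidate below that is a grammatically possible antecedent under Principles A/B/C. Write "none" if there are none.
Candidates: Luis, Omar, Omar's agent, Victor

*himself* is a reflexive; Principle A requires it to be bound within its binding domain — the clause headed by 'inform'.
— Luis: possessor inside the subject DP of the clause headed by 'inform'; does not c-command the reflexive — cannot bind it (Principle A).
— Omar: possessor inside the subject DP of the matrix clause; does not c-command the reflexive — cannot bind it (Principle A).
— Omar's agent: subject of the matrix clause; c-commands the reflexive but lies outside its binding domain — cannot bind it (Principle A).
— Victor: object of the clause headed by 'inform'; c-commands the reflexive within its binding domain — allowed (Principle A).

Victor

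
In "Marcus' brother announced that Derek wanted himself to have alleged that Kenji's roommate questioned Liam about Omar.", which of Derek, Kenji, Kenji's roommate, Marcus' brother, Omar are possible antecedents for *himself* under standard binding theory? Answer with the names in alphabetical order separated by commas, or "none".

*himself* is a reflexive; Principle A requires it to be bound within its binding domain — the clause headed by 'wanted'.
— Derek: subject of the clause headed by 'wanted'; c-commands the reflexive within its binding domain — allowed (Principle A).
— Kenji: possessor inside the subject DP of the clause headed by 'questioned'; does not c-command the reflexive — cannot bind it (Principle A).
— Kenji's roommate: subject of the clause headed by 'questioned'; does not c-command the reflexive — cannot bind it (Principle A).
— Marcus' brother: subject of the matrix clause; c-commands the reflexive but lies outside its binding domain — cannot bind it (Principle A).
— Omar: second object of the clause headed by 'questioned'; does not c-command the reflexive — cannot bind it (Principle A).

Derek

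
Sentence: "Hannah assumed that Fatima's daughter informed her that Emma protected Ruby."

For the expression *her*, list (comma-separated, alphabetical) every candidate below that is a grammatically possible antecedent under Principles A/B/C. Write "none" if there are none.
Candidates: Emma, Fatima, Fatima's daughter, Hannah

Fatima, Hannah

*her* is a pronoun; Principle B requires it to be free in its binding domain — the clause headed by 'informed'.
— Emma: subject of the clause headed by 'protected'; is c-commanded by the pronoun; coreference would bind this R-expression — blocked (Principle C).
— Fatima: possessor inside the subject DP of the clause headed by 'informed'; does not c-command the pronoun — Principle B does not apply; allowed.
— Fatima's daughter: subject of the clause headed by 'informed'; c-commands the pronoun within its binding domain — blocked (Principle B).
— Hannah: subject of the matrix clause; c-commands the pronoun but lies outside its binding domain — allowed.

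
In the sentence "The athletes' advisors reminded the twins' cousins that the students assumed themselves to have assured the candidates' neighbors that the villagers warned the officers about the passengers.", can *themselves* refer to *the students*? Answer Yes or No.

*themselves* is a reflexive; Principle A requires it to be bound within its binding domain — the clause headed by 'assumed'.
— the students: subject of the clause headed by 'assumed'; c-commands the reflexive within its binding domain — allowed (Principle A).

Yes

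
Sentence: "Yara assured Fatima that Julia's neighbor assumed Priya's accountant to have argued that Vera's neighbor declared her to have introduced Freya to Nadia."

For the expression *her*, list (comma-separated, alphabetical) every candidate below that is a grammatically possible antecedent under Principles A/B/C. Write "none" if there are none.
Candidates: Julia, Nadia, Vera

Julia, Vera

*her* is a pronoun; Principle B requires it to be free in its binding domain — the clause headed by 'declared'.
— Julia: possessor inside the subject DP of the clause headed by 'assumed'; does not c-command the pronoun — Principle B does not apply; allowed.
— Nadia: second object of the clause headed by 'introduced'; is c-commanded by the pronoun; coreference would bind this R-expression — blocked (Principle C).
— Vera: possessor inside the subject DP of the clause headed by 'declared'; does not c-command the pronoun — Principle B does not apply; allowed.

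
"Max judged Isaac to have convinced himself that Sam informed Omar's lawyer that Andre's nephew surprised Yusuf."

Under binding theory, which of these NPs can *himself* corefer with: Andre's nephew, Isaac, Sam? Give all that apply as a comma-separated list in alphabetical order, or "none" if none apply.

Isaac

*himself* is a reflexive; Principle A requires it to be bound within its binding domain — the clause headed by 'convinced'.
— Andre's nephew: subject of the clause headed by 'surprised'; does not c-command the reflexive — cannot bind it (Principle A).
— Isaac: subject of the clause headed by 'convinced'; c-commands the reflexive within its binding domain — allowed (Principle A).
— Sam: subject of the clause headed by 'informed'; does not c-command the reflexive — cannot bind it (Principle A).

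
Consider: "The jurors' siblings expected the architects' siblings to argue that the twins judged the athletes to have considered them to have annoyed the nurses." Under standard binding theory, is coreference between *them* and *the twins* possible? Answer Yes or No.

Yes

*the twins* is an R-expression; Principle C requires it to be free (not bound by any c-commanding expression).
— them: subject of the clause headed by 'annoyed'; the pronoun does not c-command the R-expression — coreference allowed.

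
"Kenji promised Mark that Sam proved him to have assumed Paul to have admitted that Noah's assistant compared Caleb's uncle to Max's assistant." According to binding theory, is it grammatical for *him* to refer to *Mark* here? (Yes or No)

Yes

*Mark* is an R-expression; Principle C requires it to be free (not bound by any c-commanding expression).
— him: subject of the clause headed by 'assumed'; the pronoun does not c-command the R-expression — coreference allowed.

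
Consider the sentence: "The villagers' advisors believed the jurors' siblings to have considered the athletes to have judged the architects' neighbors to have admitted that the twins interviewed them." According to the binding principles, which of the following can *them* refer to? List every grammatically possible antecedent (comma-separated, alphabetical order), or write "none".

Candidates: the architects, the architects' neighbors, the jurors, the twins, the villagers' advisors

the architects, the architects' neighbors, the jurors, the villagers' advisors

*them* is a pronoun; Principle B requires it to be free in its binding domain — the clause headed by 'interviewed'.
— the architects: possessor inside the subject DP of the clause headed by 'admitted'; does not c-command the pronoun — Principle B does not apply; allowed.
— the architects' neighbors: subject of the clause headed by 'admitted'; c-commands the pronoun but lies outside its binding domain — allowed.
— the jurors: possessor inside the subject DP of the clause headed by 'considered'; does not c-command the pronoun — Principle B does not apply; allowed.
— the twins: subject of the clause headed by 'interviewed'; c-commands the pronoun within its binding domain — blocked (Principle B).
— the villagers' advisors: subject of the matrix clause; c-commands the pronoun but lies outside its binding domain — allowed.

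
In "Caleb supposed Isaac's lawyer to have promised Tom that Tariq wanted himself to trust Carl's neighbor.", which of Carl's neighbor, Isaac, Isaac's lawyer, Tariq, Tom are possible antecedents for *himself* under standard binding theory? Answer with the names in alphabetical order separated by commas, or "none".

Tariq

*himself* is a reflexive; Principle A requires it to be bound within its binding domain — the clause headed by 'wanted'.
— Carl's neighbor: object of the clause headed by 'trust'; does not c-command the reflexive — cannot bind it (Principle A).
— Isaac: possessor inside the subject DP of the clause headed by 'promised'; does not c-command the reflexive — cannot bind it (Principle A).
— Isaac's lawyer: subject of the clause headed by 'promised'; c-commands the reflexive but lies outside its binding domain — cannot bind it (Principle A).
— Tariq: subject of the clause headed by 'wanted'; c-commands the reflexive within its binding domain — allowed (Principle A).
— Tom: object of the clause headed by 'promised'; c-commands the reflexive but lies outside its binding domain — cannot bind it (Principle A).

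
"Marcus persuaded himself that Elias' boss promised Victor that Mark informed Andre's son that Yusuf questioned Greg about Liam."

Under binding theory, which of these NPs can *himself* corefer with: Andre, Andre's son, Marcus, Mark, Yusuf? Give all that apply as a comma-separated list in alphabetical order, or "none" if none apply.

*himself* is a reflexive; Principle A requires it to be bound within its binding domain — the matrix clause.
— Andre: possessor inside the object DP of the clause headed by 'informed'; does not c-command the reflexive — cannot bind it (Principle A).
— Andre's son: object of the clause headed by 'informed'; does not c-command the reflexive — cannot bind it (Principle A).
— Marcus: subject of the matrix clause; c-commands the reflexive within its binding domain — allowed (Principle A).
— Mark: subject of the clause headed by 'informed'; does not c-command the reflexive — cannot bind it (Principle A).
— Yusuf: subject of the clause headed by 'questioned'; does not c-command the reflexive — cannot bind it (Principle A).

Marcus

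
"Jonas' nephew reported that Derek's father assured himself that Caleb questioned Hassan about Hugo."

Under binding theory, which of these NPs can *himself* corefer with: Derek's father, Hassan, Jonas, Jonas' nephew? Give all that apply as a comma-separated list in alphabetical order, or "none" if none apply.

*himself* is a reflexive; Principle A requires it to be bound within its binding domain — the clause headed by 'assured'.
— Derek's father: subject of the clause headed by 'assured'; c-commands the reflexive within its binding domain — allowed (Principle A).
— Hassan: object of the clause headed by 'questioned'; does not c-command the reflexive — cannot bind it (Principle A).
— Jonas: possessor inside the subject DP of the matrix clause; does not c-command the reflexive — cannot bind it (Principle A).
— Jonas' nephew: subject of the matrix clause; c-commands the reflexive but lies outside its binding domain — cannot bind it (Principle A).

Derek's father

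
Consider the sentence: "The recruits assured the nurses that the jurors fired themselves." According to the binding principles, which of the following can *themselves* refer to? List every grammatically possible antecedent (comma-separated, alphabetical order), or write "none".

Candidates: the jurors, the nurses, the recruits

the jurors

*themselves* is a reflexive; Principle A requires it to be bound within its binding domain — the clause headed by 'fired'.
— the jurors: subject of the clause headed by 'fired'; c-commands the reflexive within its binding domain — allowed (Principle A).
— the nurses: object of the matrix clause; c-commands the reflexive but lies outside its binding domain — cannot bind it (Principle A).
— the recruits: subject of the matrix clause; c-commands the reflexive but lies outside its binding domain — cannot bind it (Principle A).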